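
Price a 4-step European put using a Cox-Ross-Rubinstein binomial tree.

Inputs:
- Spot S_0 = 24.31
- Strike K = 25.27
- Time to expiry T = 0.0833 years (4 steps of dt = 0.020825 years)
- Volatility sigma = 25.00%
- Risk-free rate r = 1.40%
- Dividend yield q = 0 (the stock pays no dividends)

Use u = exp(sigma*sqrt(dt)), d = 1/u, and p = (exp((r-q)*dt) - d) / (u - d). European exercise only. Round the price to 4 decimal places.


Answer: Price = V(0,0) = 1.3095

Derivation:
dt = T/N = 0.020825
u = exp(sigma*sqrt(dt)) = 1.036736; d = 1/u = 0.964566
p = (exp((r-q)*dt) - d) / (u - d) = 0.495022
Discount per step: exp(-r*dt) = 0.999708
Stock lattice S(k, i) with i counting down-moves:
  k=0: S(0,0) = 24.3100
  k=1: S(1,0) = 25.2030; S(1,1) = 23.4486
  k=2: S(2,0) = 26.1289; S(2,1) = 24.3100; S(2,2) = 22.6177
  k=3: S(3,0) = 27.0888; S(3,1) = 25.2030; S(3,2) = 23.4486; S(3,3) = 21.8163
  k=4: S(4,0) = 28.0839; S(4,1) = 26.1289; S(4,2) = 24.3100; S(4,3) = 22.6177; S(4,4) = 21.0432
Terminal payoffs V(N, i) = max(K - S_T, 0):
  V(4,0) = 0.000000; V(4,1) = 0.000000; V(4,2) = 0.960000; V(4,3) = 2.652285; V(4,4) = 4.226766
Backward induction: V(k, i) = exp(-r*dt) * [p * V(k+1, i) + (1-p) * V(k+1, i+1)].
  V(3,0) = exp(-r*dt) * [p*0.000000 + (1-p)*0.000000] = 0.000000
  V(3,1) = exp(-r*dt) * [p*0.000000 + (1-p)*0.960000] = 0.484638
  V(3,2) = exp(-r*dt) * [p*0.960000 + (1-p)*2.652285] = 1.814038
  V(3,3) = exp(-r*dt) * [p*2.652285 + (1-p)*4.226766] = 3.446358
  V(2,0) = exp(-r*dt) * [p*0.000000 + (1-p)*0.484638] = 0.244660
  V(2,1) = exp(-r*dt) * [p*0.484638 + (1-p)*1.814038] = 1.155618
  V(2,2) = exp(-r*dt) * [p*1.814038 + (1-p)*3.446358] = 2.637555
  V(1,0) = exp(-r*dt) * [p*0.244660 + (1-p)*1.155618] = 0.704468
  V(1,1) = exp(-r*dt) * [p*1.155618 + (1-p)*2.637555] = 1.903408
  V(0,0) = exp(-r*dt) * [p*0.704468 + (1-p)*1.903408] = 1.309525


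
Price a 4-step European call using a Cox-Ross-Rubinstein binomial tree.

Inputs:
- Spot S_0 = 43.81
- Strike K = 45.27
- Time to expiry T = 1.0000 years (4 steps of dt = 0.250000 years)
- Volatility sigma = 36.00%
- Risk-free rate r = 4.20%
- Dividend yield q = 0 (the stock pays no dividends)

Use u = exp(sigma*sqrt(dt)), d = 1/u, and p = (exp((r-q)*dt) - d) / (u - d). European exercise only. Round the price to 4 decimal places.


dt = T/N = 0.250000
u = exp(sigma*sqrt(dt)) = 1.197217; d = 1/u = 0.835270
p = (exp((r-q)*dt) - d) / (u - d) = 0.484284
Discount per step: exp(-r*dt) = 0.989555
Stock lattice S(k, i) with i counting down-moves:
  k=0: S(0,0) = 43.8100
  k=1: S(1,0) = 52.4501; S(1,1) = 36.5932
  k=2: S(2,0) = 62.7942; S(2,1) = 43.8100; S(2,2) = 30.5652
  k=3: S(3,0) = 75.1783; S(3,1) = 52.4501; S(3,2) = 36.5932; S(3,3) = 25.5302
  k=4: S(4,0) = 90.0047; S(4,1) = 62.7942; S(4,2) = 43.8100; S(4,3) = 30.5652; S(4,4) = 21.3246
Terminal payoffs V(N, i) = max(S_T - K, 0):
  V(4,0) = 44.734719; V(4,1) = 17.524162; V(4,2) = 0.000000; V(4,3) = 0.000000; V(4,4) = 0.000000
Backward induction: V(k, i) = exp(-r*dt) * [p * V(k+1, i) + (1-p) * V(k+1, i+1)].
  V(3,0) = exp(-r*dt) * [p*44.734719 + (1-p)*17.524162] = 30.381109
  V(3,1) = exp(-r*dt) * [p*17.524162 + (1-p)*0.000000] = 8.398022
  V(3,2) = exp(-r*dt) * [p*0.000000 + (1-p)*0.000000] = 0.000000
  V(3,3) = exp(-r*dt) * [p*0.000000 + (1-p)*0.000000] = 0.000000
  V(2,0) = exp(-r*dt) * [p*30.381109 + (1-p)*8.398022] = 18.845156
  V(2,1) = exp(-r*dt) * [p*8.398022 + (1-p)*0.000000] = 4.024545
  V(2,2) = exp(-r*dt) * [p*0.000000 + (1-p)*0.000000] = 0.000000
  V(1,0) = exp(-r*dt) * [p*18.845156 + (1-p)*4.024545] = 11.084921
  V(1,1) = exp(-r*dt) * [p*4.024545 + (1-p)*0.000000] = 1.928664
  V(0,0) = exp(-r*dt) * [p*11.084921 + (1-p)*1.928664] = 6.296429

Answer: Price = V(0,0) = 6.2964


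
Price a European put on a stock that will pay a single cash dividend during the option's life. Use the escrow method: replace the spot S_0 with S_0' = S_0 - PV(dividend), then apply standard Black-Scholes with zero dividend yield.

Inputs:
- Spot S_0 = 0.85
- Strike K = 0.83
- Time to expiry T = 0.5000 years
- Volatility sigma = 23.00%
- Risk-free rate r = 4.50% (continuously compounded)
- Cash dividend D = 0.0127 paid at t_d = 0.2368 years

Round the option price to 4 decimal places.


Answer: Price = 0.0415

Derivation:
PV(D) = D * exp(-r * t_d) = 0.0127 * 0.98940057 = 0.01256539
S_0' = S_0 - PV(D) = 0.8500 - 0.01256539 = 0.83743461
d1 = (ln(S_0'/K) + (r + sigma^2/2)*T) / (sigma*sqrt(T)) = 0.27449569
d2 = d1 - sigma*sqrt(T) = 0.11186113
exp(-rT) = 0.97775124
N(-d1) = 0.39185186; N(-d2) = 0.45546676
P = K * exp(-rT) * N(-d2) - S_0' * N(-d1) = 0.8300 * 0.97775124 * 0.45546676 - 0.83743461 * 0.39185186 = 0.0415


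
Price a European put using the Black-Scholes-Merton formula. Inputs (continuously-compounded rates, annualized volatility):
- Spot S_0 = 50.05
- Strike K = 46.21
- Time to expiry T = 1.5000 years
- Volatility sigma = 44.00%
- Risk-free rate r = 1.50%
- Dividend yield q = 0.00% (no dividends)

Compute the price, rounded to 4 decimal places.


Answer: Price = 7.8574

Derivation:
d1 = (ln(S/K) + (r - q + 0.5*sigma^2) * T) / (sigma * sqrt(T)) = 0.45932810
d2 = d1 - sigma * sqrt(T) = -0.07955965
exp(-rT) = 0.97775124; exp(-qT) = 1.00000000
P = K * exp(-rT) * N(-d2) - S_0 * exp(-qT) * N(-d1)
N(-d1) = 0.32299929; N(-d2) = 0.53170626
P = 46.2100 * 0.97775124 * 0.53170626 - 50.0500 * 1.00000000 * 0.32299929 = 7.8574


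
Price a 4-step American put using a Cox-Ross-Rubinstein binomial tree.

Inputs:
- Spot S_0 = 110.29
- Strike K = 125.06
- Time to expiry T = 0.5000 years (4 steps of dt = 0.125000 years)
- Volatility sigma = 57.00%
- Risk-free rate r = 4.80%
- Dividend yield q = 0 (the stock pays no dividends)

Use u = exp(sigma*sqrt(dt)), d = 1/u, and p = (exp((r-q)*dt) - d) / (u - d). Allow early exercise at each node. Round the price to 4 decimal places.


dt = T/N = 0.125000
u = exp(sigma*sqrt(dt)) = 1.223267; d = 1/u = 0.817483
p = (exp((r-q)*dt) - d) / (u - d) = 0.464619
Discount per step: exp(-r*dt) = 0.994018
Stock lattice S(k, i) with i counting down-moves:
  k=0: S(0,0) = 110.2900
  k=1: S(1,0) = 134.9142; S(1,1) = 90.1602
  k=2: S(2,0) = 165.0361; S(2,1) = 110.2900; S(2,2) = 73.7044
  k=3: S(3,0) = 201.8832; S(3,1) = 134.9142; S(3,2) = 90.1602; S(3,3) = 60.2521
  k=4: S(4,0) = 246.9572; S(4,1) = 165.0361; S(4,2) = 110.2900; S(4,3) = 73.7044; S(4,4) = 49.2550
Terminal payoffs V(N, i) = max(K - S_T, 0):
  V(4,0) = 0.000000; V(4,1) = 0.000000; V(4,2) = 14.770000; V(4,3) = 51.355608; V(4,4) = 75.804968
Backward induction: V(k, i) = exp(-r*dt) * [p * V(k+1, i) + (1-p) * V(k+1, i+1)]; then take max(V_cont, immediate exercise) for American.
  V(3,0) = exp(-r*dt) * [p*0.000000 + (1-p)*0.000000] = 0.000000; exercise = 0.000000; V(3,0) = max -> 0.000000
  V(3,1) = exp(-r*dt) * [p*0.000000 + (1-p)*14.770000] = 7.860273; exercise = 0.000000; V(3,1) = max -> 7.860273
  V(3,2) = exp(-r*dt) * [p*14.770000 + (1-p)*51.355608] = 34.151710; exercise = 34.899823; V(3,2) = max -> 34.899823
  V(3,3) = exp(-r*dt) * [p*51.355608 + (1-p)*75.804968] = 64.059815; exercise = 64.807928; V(3,3) = max -> 64.807928
  V(2,0) = exp(-r*dt) * [p*0.000000 + (1-p)*7.860273] = 4.183066; exercise = 0.000000; V(2,0) = max -> 4.183066
  V(2,1) = exp(-r*dt) * [p*7.860273 + (1-p)*34.899823] = 22.203113; exercise = 14.770000; V(2,1) = max -> 22.203113
  V(2,2) = exp(-r*dt) * [p*34.899823 + (1-p)*64.807928] = 50.607494; exercise = 51.355608; V(2,2) = max -> 51.355608
  V(1,0) = exp(-r*dt) * [p*4.183066 + (1-p)*22.203113] = 13.747920; exercise = 0.000000; V(1,0) = max -> 13.747920
  V(1,1) = exp(-r*dt) * [p*22.203113 + (1-p)*51.355608] = 37.584617; exercise = 34.899823; V(1,1) = max -> 37.584617
  V(0,0) = exp(-r*dt) * [p*13.747920 + (1-p)*37.584617] = 26.351051; exercise = 14.770000; V(0,0) = max -> 26.351051

Answer: Price = V(0,0) = 26.3511


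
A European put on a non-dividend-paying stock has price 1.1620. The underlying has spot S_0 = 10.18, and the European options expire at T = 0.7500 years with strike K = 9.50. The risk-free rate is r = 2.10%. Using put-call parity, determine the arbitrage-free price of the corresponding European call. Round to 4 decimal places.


Answer: Call price = 1.9905

Derivation:
Put-call parity: C - P = S_0 * exp(-qT) - K * exp(-rT).
S_0 * exp(-qT) = 10.1800 * 1.00000000 = 10.18000000
K * exp(-rT) = 9.5000 * 0.98437338 = 9.35154714
C = P + S*exp(-qT) - K*exp(-rT)
C = 1.1620 + 10.18000000 - 9.35154714 = 1.9905


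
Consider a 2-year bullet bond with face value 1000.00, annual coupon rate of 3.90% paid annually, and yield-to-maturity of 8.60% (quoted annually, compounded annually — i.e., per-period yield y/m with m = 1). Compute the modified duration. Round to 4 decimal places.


Answer: Modified duration = 1.8056

Derivation:
Coupon per period c = face * coupon_rate / m = 39.000000
Periods per year m = 1; per-period yield y/m = 0.086000
Number of cashflows N = 2
Cashflows (t years, CF_t, discount factor 1/(1+y/m)^(m*t), PV):
  t = 1.0000: CF_t = 39.000000, DF = 0.920810, PV = 35.911602
  t = 2.0000: CF_t = 1039.000000, DF = 0.847892, PV = 880.959406
Price P = sum_t PV_t = 916.871009
First compute Macaulay numerator sum_t t * PV_t:
  t * PV_t at t = 1.0000: 35.911602
  t * PV_t at t = 2.0000: 1761.918813
Macaulay duration D = 1797.830415 / 916.871009 = 1.960832
Modified duration = D / (1 + y/m) = 1.960832 / (1 + 0.086000) = 1.805555


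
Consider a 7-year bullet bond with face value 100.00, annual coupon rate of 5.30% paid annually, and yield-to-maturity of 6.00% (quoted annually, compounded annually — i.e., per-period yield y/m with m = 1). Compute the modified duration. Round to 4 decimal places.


Coupon per period c = face * coupon_rate / m = 5.300000
Periods per year m = 1; per-period yield y/m = 0.060000
Number of cashflows N = 7
Cashflows (t years, CF_t, discount factor 1/(1+y/m)^(m*t), PV):
  t = 1.0000: CF_t = 5.300000, DF = 0.943396, PV = 5.000000
  t = 2.0000: CF_t = 5.300000, DF = 0.889996, PV = 4.716981
  t = 3.0000: CF_t = 5.300000, DF = 0.839619, PV = 4.449982
  t = 4.0000: CF_t = 5.300000, DF = 0.792094, PV = 4.198096
  t = 5.0000: CF_t = 5.300000, DF = 0.747258, PV = 3.960468
  t = 6.0000: CF_t = 5.300000, DF = 0.704961, PV = 3.736291
  t = 7.0000: CF_t = 105.300000, DF = 0.665057, PV = 70.030514
Price P = sum_t PV_t = 96.092333
First compute Macaulay numerator sum_t t * PV_t:
  t * PV_t at t = 1.0000: 5.000000
  t * PV_t at t = 2.0000: 9.433962
  t * PV_t at t = 3.0000: 13.349947
  t * PV_t at t = 4.0000: 16.792386
  t * PV_t at t = 5.0000: 19.802342
  t * PV_t at t = 6.0000: 22.417745
  t * PV_t at t = 7.0000: 490.213598
Macaulay duration D = 577.009980 / 96.092333 = 6.004745
Modified duration = D / (1 + y/m) = 6.004745 / (1 + 0.060000) = 5.664854

Answer: Modified duration = 5.6649


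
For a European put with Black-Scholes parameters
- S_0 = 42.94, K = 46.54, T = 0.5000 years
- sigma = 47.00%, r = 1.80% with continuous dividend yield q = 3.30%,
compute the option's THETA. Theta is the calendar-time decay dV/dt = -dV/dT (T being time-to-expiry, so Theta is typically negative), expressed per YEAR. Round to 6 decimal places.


d1 = -0.0986440000; d2 = -0.4309841872
phi(d1) = 0.3970060129; exp(-qT) = 0.9836353794; exp(-rT) = 0.9910403788
Theta = -S*exp(-qT)*phi(d1)*sigma/(2*sqrt(T)) + r*K*exp(-rT)*N(-d2) - q*S*exp(-qT)*N(-d1)
N(-d1) = 0.5392895333; N(-d2) = 0.6667600659; sqrt(T) = 0.7071067812
Term 1 = -42.9400 * 0.9836353794 * 0.3970060129 * 0.4700 / (2 * 0.7071067812) = -5.5728342432
Term 2 = 0.0180 * 46.5400 * 0.9910403788 * 0.6667600659 = 0.5535537721
Term 3 = -0.0330 * 42.9400 * 0.9836353794 * 0.5392895333 = -0.7516784724
Theta = -5.5728342432 + (0.5535537721) + (-0.7516784724) = -5.770959

Answer: Theta = -5.770959


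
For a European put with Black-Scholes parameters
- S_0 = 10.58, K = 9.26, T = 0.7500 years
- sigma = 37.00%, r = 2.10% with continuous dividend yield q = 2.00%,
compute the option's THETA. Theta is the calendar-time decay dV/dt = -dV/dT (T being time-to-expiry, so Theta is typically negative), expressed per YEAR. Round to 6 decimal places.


Answer: Theta = -0.733844

Derivation:
d1 = 0.5784390512; d2 = 0.2580096518
phi(d1) = 0.3374849369; exp(-qT) = 0.9851119396; exp(-rT) = 0.9843733826
Theta = -S*exp(-qT)*phi(d1)*sigma/(2*sqrt(T)) + r*K*exp(-rT)*N(-d2) - q*S*exp(-qT)*N(-d1)
N(-d1) = 0.2814838676; N(-d2) = 0.3981997291; sqrt(T) = 0.8660254038
Term 1 = -10.5800 * 0.9851119396 * 0.3374849369 * 0.3700 / (2 * 0.8660254038) = -0.7513923008
Term 2 = 0.0210 * 9.2600 * 0.9843733826 * 0.3981997291 = 0.0762238891
Term 3 = -0.0200 * 10.5800 * 0.9851119396 * 0.2814838676 = -0.0586752239
Theta = -0.7513923008 + (0.0762238891) + (-0.0586752239) = -0.733844


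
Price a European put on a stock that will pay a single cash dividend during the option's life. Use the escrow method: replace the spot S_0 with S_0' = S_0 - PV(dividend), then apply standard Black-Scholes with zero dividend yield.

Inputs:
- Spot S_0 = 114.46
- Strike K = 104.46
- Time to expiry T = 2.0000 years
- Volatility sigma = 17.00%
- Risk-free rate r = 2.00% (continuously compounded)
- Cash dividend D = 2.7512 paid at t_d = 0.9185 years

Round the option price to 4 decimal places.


PV(D) = D * exp(-r * t_d) = 2.7512 * 0.98179770 = 2.70112183
S_0' = S_0 - PV(D) = 114.4600 - 2.70112183 = 111.75887817
d1 = (ln(S_0'/K) + (r + sigma^2/2)*T) / (sigma*sqrt(T)) = 0.56751331
d2 = d1 - sigma*sqrt(T) = 0.32709701
exp(-rT) = 0.96078944
N(-d1) = 0.28518274; N(-d2) = 0.37179726
P = K * exp(-rT) * N(-d2) - S_0' * N(-d1) = 104.4600 * 0.96078944 * 0.37179726 - 111.75887817 * 0.28518274 = 5.4434

Answer: Price = 5.4434


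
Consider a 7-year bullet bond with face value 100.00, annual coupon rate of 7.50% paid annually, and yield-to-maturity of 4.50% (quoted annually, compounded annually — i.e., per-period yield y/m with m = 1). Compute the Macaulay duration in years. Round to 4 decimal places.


Answer: Macaulay duration = 5.8073 years

Derivation:
Coupon per period c = face * coupon_rate / m = 7.500000
Periods per year m = 1; per-period yield y/m = 0.045000
Number of cashflows N = 7
Cashflows (t years, CF_t, discount factor 1/(1+y/m)^(m*t), PV):
  t = 1.0000: CF_t = 7.500000, DF = 0.956938, PV = 7.177033
  t = 2.0000: CF_t = 7.500000, DF = 0.915730, PV = 6.867975
  t = 3.0000: CF_t = 7.500000, DF = 0.876297, PV = 6.572225
  t = 4.0000: CF_t = 7.500000, DF = 0.838561, PV = 6.289210
  t = 5.0000: CF_t = 7.500000, DF = 0.802451, PV = 6.018383
  t = 6.0000: CF_t = 7.500000, DF = 0.767896, PV = 5.759218
  t = 7.0000: CF_t = 107.500000, DF = 0.734828, PV = 78.994059
Price P = sum_t PV_t = 117.678103
Macaulay numerator sum_t t * PV_t:
  t * PV_t at t = 1.0000: 7.177033
  t * PV_t at t = 2.0000: 13.735949
  t * PV_t at t = 3.0000: 19.716674
  t * PV_t at t = 4.0000: 25.156840
  t * PV_t at t = 5.0000: 30.091914
  t * PV_t at t = 6.0000: 34.555308
  t * PV_t at t = 7.0000: 552.958414
Macaulay duration D = (sum_t t * PV_t) / P = 683.392134 / 117.678103 = 5.807301


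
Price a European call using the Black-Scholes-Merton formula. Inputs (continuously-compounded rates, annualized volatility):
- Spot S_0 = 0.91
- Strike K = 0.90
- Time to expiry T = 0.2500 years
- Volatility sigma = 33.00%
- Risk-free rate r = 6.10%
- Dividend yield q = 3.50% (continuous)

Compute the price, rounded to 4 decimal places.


d1 = (ln(S/K) + (r - q + 0.5*sigma^2) * T) / (sigma * sqrt(T)) = 0.18886264
d2 = d1 - sigma * sqrt(T) = 0.02386264
exp(-rT) = 0.98486569; exp(-qT) = 0.99128817
C = S_0 * exp(-qT) * N(d1) - K * exp(-rT) * N(d2)
N(d1) = 0.57489976; N(d2) = 0.50951891
C = 0.9100 * 0.99128817 * 0.57489976 - 0.9000 * 0.98486569 * 0.50951891 = 0.0670

Answer: Price = 0.0670


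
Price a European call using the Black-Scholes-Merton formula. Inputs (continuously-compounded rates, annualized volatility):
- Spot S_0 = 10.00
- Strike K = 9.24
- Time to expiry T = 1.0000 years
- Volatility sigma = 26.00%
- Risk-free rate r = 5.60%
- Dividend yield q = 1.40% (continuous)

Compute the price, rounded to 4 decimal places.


Answer: Price = 1.6256

Derivation:
d1 = (ln(S/K) + (r - q + 0.5*sigma^2) * T) / (sigma * sqrt(T)) = 0.59555080
d2 = d1 - sigma * sqrt(T) = 0.33555080
exp(-rT) = 0.94553914; exp(-qT) = 0.98609754
C = S_0 * exp(-qT) * N(d1) - K * exp(-rT) * N(d2)
N(d1) = 0.72426232; N(d2) = 0.63139518
C = 10.0000 * 0.98609754 * 0.72426232 - 9.2400 * 0.94553914 * 0.63139518 = 1.6256


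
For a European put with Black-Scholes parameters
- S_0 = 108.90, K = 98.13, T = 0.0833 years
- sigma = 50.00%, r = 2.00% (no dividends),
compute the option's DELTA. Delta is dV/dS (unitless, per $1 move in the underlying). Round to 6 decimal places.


d1 = 0.8053249889; d2 = 0.6610162920
phi(d1) = 0.2884560045; exp(-qT) = 1.0000000000; exp(-rT) = 0.9983353870
N(-d1) = 0.2103160826
Delta = -exp(-qT) * N(-d1) = -1.0000000000 * 0.2103160826 = -0.210316

Answer: Delta = -0.210316


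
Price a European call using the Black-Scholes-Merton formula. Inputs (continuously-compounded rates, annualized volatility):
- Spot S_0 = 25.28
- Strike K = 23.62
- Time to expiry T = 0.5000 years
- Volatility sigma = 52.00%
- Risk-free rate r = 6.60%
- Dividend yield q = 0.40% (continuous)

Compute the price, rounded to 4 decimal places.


Answer: Price = 4.8196

Derivation:
d1 = (ln(S/K) + (r - q + 0.5*sigma^2) * T) / (sigma * sqrt(T)) = 0.45287404
d2 = d1 - sigma * sqrt(T) = 0.08517851
exp(-rT) = 0.96753856; exp(-qT) = 0.99800200
C = S_0 * exp(-qT) * N(d1) - K * exp(-rT) * N(d2)
N(d1) = 0.67468028; N(d2) = 0.53394026
C = 25.2800 * 0.99800200 * 0.67468028 - 23.6200 * 0.96753856 * 0.53394026 = 4.8196


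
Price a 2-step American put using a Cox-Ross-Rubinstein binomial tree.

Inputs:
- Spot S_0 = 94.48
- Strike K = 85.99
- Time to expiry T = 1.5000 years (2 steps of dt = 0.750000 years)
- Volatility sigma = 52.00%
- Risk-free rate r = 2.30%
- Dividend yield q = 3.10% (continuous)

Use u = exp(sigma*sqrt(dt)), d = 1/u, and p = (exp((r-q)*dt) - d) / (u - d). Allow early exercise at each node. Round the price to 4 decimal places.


Answer: Price = V(0,0) = 17.5154

Derivation:
dt = T/N = 0.750000
u = exp(sigma*sqrt(dt)) = 1.568835; d = 1/u = 0.637416
p = (exp((r-q)*dt) - d) / (u - d) = 0.382859
Discount per step: exp(-r*dt) = 0.982898
Stock lattice S(k, i) with i counting down-moves:
  k=0: S(0,0) = 94.4800
  k=1: S(1,0) = 148.2235; S(1,1) = 60.2230
  k=2: S(2,0) = 232.5382; S(2,1) = 94.4800; S(2,2) = 38.3871
Terminal payoffs V(N, i) = max(K - S_T, 0):
  V(2,0) = 0.000000; V(2,1) = 0.000000; V(2,2) = 47.602889
Backward induction: V(k, i) = exp(-r*dt) * [p * V(k+1, i) + (1-p) * V(k+1, i+1)]; then take max(V_cont, immediate exercise) for American.
  V(1,0) = exp(-r*dt) * [p*0.000000 + (1-p)*0.000000] = 0.000000; exercise = 0.000000; V(1,0) = max -> 0.000000
  V(1,1) = exp(-r*dt) * [p*0.000000 + (1-p)*47.602889] = 28.875273; exercise = 25.766962; V(1,1) = max -> 28.875273
  V(0,0) = exp(-r*dt) * [p*0.000000 + (1-p)*28.875273] = 17.515353; exercise = 0.000000; V(0,0) = max -> 17.515353


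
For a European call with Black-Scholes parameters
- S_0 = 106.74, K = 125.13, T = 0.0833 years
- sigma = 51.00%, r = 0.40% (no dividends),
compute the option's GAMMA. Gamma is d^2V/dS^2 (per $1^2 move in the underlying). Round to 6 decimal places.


d1 = -1.0040489871; d2 = -1.1512438580
phi(d1) = 0.2409909935; exp(-qT) = 1.0000000000; exp(-rT) = 0.9996668555
Gamma = exp(-qT) * phi(d1) / (S * sigma * sqrt(T)) = 1.0000000000 * 0.2409909935 / (106.7400 * 0.5100 * 0.2886173938) = 0.015338

Answer: Gamma = 0.015338


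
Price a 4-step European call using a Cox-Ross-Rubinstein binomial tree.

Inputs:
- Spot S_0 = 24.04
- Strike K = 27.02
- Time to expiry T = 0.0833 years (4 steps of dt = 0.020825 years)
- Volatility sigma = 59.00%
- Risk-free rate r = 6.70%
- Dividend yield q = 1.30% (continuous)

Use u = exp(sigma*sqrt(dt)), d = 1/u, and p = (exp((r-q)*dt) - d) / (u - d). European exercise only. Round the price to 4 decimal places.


Answer: Price = V(0,0) = 0.7208

Derivation:
dt = T/N = 0.020825
u = exp(sigma*sqrt(dt)) = 1.088872; d = 1/u = 0.918382
p = (exp((r-q)*dt) - d) / (u - d) = 0.485327
Discount per step: exp(-r*dt) = 0.998606
Stock lattice S(k, i) with i counting down-moves:
  k=0: S(0,0) = 24.0400
  k=1: S(1,0) = 26.1765; S(1,1) = 22.0779
  k=2: S(2,0) = 28.5028; S(2,1) = 24.0400; S(2,2) = 20.2759
  k=3: S(3,0) = 31.0359; S(3,1) = 26.1765; S(3,2) = 22.0779; S(3,3) = 18.6211
  k=4: S(4,0) = 33.7941; S(4,1) = 28.5028; S(4,2) = 24.0400; S(4,3) = 20.2759; S(4,4) = 17.1012
Terminal payoffs V(N, i) = max(S_T - K, 0):
  V(4,0) = 6.774147; V(4,1) = 1.482830; V(4,2) = 0.000000; V(4,3) = 0.000000; V(4,4) = 0.000000
Backward induction: V(k, i) = exp(-r*dt) * [p * V(k+1, i) + (1-p) * V(k+1, i+1)].
  V(3,0) = exp(-r*dt) * [p*6.774147 + (1-p)*1.482830] = 4.045201
  V(3,1) = exp(-r*dt) * [p*1.482830 + (1-p)*0.000000] = 0.718654
  V(3,2) = exp(-r*dt) * [p*0.000000 + (1-p)*0.000000] = 0.000000
  V(3,3) = exp(-r*dt) * [p*0.000000 + (1-p)*0.000000] = 0.000000
  V(2,0) = exp(-r*dt) * [p*4.045201 + (1-p)*0.718654] = 2.329864
  V(2,1) = exp(-r*dt) * [p*0.718654 + (1-p)*0.000000] = 0.348296
  V(2,2) = exp(-r*dt) * [p*0.000000 + (1-p)*0.000000] = 0.000000
  V(1,0) = exp(-r*dt) * [p*2.329864 + (1-p)*0.348296] = 1.308178
  V(1,1) = exp(-r*dt) * [p*0.348296 + (1-p)*0.000000] = 0.168802
  V(0,0) = exp(-r*dt) * [p*1.308178 + (1-p)*0.168802] = 0.720765


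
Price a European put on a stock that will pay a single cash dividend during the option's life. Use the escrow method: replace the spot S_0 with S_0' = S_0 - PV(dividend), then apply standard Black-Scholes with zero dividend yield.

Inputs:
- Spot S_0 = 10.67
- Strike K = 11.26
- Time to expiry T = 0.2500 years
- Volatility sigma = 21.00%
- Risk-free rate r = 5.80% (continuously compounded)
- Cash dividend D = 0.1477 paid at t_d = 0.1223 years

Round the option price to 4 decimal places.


PV(D) = D * exp(-r * t_d) = 0.1477 * 0.99293170 = 0.14665601
S_0' = S_0 - PV(D) = 10.6700 - 0.14665601 = 10.52334399
d1 = (ln(S_0'/K) + (r + sigma^2/2)*T) / (sigma*sqrt(T)) = -0.45379139
d2 = d1 - sigma*sqrt(T) = -0.55879139
exp(-rT) = 0.98560462
N(-d1) = 0.67501051; N(-d2) = 0.71184795
P = K * exp(-rT) * N(-d2) - S_0' * N(-d1) = 11.2600 * 0.98560462 * 0.71184795 - 10.52334399 * 0.67501051 = 0.7967

Answer: Price = 0.7967


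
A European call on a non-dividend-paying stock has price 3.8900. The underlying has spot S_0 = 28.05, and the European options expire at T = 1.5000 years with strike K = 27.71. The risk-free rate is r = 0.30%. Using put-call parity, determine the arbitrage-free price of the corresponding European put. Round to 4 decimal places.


Put-call parity: C - P = S_0 * exp(-qT) - K * exp(-rT).
S_0 * exp(-qT) = 28.0500 * 1.00000000 = 28.05000000
K * exp(-rT) = 27.7100 * 0.99551011 = 27.58558514
P = C - S*exp(-qT) + K*exp(-rT)
P = 3.8900 - 28.05000000 + 27.58558514 = 3.4256

Answer: Put price = 3.4256


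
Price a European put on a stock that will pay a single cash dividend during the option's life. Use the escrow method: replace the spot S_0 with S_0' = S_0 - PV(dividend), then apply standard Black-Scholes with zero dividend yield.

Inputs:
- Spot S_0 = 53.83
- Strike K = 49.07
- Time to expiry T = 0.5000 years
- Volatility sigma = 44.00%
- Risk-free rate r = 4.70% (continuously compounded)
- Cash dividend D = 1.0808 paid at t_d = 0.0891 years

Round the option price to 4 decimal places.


PV(D) = D * exp(-r * t_d) = 1.0808 * 0.99582106 = 1.07628340
S_0' = S_0 - PV(D) = 53.8300 - 1.07628340 = 52.75371660
d1 = (ln(S_0'/K) + (r + sigma^2/2)*T) / (sigma*sqrt(T)) = 0.46375398
d2 = d1 - sigma*sqrt(T) = 0.15262700
exp(-rT) = 0.97677397
N(-d1) = 0.32141201; N(-d2) = 0.43934622
P = K * exp(-rT) * N(-d2) - S_0' * N(-d1) = 49.0700 * 0.97677397 * 0.43934622 - 52.75371660 * 0.32141201 = 4.1023

Answer: Price = 4.1023


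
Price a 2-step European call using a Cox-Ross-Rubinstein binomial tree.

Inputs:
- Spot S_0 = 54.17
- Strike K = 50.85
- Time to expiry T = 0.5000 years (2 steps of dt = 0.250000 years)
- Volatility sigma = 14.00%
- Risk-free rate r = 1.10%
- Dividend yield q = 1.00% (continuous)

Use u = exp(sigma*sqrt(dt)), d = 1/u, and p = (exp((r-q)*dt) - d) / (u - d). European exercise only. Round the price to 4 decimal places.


dt = T/N = 0.250000
u = exp(sigma*sqrt(dt)) = 1.072508; d = 1/u = 0.932394
p = (exp((r-q)*dt) - d) / (u - d) = 0.484292
Discount per step: exp(-r*dt) = 0.997254
Stock lattice S(k, i) with i counting down-moves:
  k=0: S(0,0) = 54.1700
  k=1: S(1,0) = 58.0978; S(1,1) = 50.5078
  k=2: S(2,0) = 62.3103; S(2,1) = 54.1700; S(2,2) = 47.0931
Terminal payoffs V(N, i) = max(S_T - K, 0):
  V(2,0) = 11.460332; V(2,1) = 3.320000; V(2,2) = 0.000000
Backward induction: V(k, i) = exp(-r*dt) * [p * V(k+1, i) + (1-p) * V(k+1, i+1)].
  V(1,0) = exp(-r*dt) * [p*11.460332 + (1-p)*3.320000] = 7.242351
  V(1,1) = exp(-r*dt) * [p*3.320000 + (1-p)*0.000000] = 1.603433
  V(0,0) = exp(-r*dt) * [p*7.242351 + (1-p)*1.603433] = 4.322410

Answer: Price = V(0,0) = 4.3224


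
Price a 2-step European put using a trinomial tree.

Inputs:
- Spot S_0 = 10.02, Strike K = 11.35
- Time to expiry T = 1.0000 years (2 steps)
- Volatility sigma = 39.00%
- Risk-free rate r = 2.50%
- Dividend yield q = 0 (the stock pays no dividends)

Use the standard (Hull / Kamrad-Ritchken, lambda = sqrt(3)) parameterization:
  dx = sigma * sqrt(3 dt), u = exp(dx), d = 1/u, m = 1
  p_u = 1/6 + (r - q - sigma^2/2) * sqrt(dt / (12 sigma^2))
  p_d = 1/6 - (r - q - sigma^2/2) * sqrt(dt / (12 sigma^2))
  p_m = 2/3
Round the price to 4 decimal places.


dt = T/N = 0.500000; dx = sigma*sqrt(3*dt) = 0.477650
u = exp(dx) = 1.612282; d = 1/u = 0.620239
p_u = 0.139947, p_m = 0.666667, p_d = 0.193386
Discount per step: exp(-r*dt) = 0.987578
Stock lattice S(k, j) with j the centered position index:
  k=0: S(0,+0) = 10.0200
  k=1: S(1,-1) = 6.2148; S(1,+0) = 10.0200; S(1,+1) = 16.1551
  k=2: S(2,-2) = 3.8547; S(2,-1) = 6.2148; S(2,+0) = 10.0200; S(2,+1) = 16.1551; S(2,+2) = 26.0465
Terminal payoffs V(N, j) = max(K - S_T, 0):
  V(2,-2) = 7.495343; V(2,-1) = 5.135206; V(2,+0) = 1.330000; V(2,+1) = 0.000000; V(2,+2) = 0.000000
Backward induction: V(k, j) = exp(-r*dt) * [p_u * V(k+1, j+1) + p_m * V(k+1, j) + p_d * V(k+1, j-1)]
  V(1,-1) = exp(-r*dt) * [p_u*1.330000 + p_m*5.135206 + p_d*7.495343] = 4.996250
  V(1,+0) = exp(-r*dt) * [p_u*0.000000 + p_m*1.330000 + p_d*5.135206] = 1.856393
  V(1,+1) = exp(-r*dt) * [p_u*0.000000 + p_m*0.000000 + p_d*1.330000] = 0.254008
  V(0,+0) = exp(-r*dt) * [p_u*0.254008 + p_m*1.856393 + p_d*4.996250] = 2.211530

Answer: Price = V(0,0) = 2.2115


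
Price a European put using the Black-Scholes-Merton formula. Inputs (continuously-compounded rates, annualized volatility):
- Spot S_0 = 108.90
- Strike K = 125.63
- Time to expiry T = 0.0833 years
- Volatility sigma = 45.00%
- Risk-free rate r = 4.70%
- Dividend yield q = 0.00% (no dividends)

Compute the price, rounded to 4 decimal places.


d1 = (ln(S/K) + (r - q + 0.5*sigma^2) * T) / (sigma * sqrt(T)) = -1.00526646
d2 = d1 - sigma * sqrt(T) = -1.13514429
exp(-rT) = 0.99609255; exp(-qT) = 1.00000000
P = K * exp(-rT) * N(-d2) - S_0 * exp(-qT) * N(-d1)
N(-d1) = 0.84261572; N(-d2) = 0.87184257
P = 125.6300 * 0.99609255 * 0.87184257 - 108.9000 * 1.00000000 * 0.84261572 = 17.3407

Answer: Price = 17.3407


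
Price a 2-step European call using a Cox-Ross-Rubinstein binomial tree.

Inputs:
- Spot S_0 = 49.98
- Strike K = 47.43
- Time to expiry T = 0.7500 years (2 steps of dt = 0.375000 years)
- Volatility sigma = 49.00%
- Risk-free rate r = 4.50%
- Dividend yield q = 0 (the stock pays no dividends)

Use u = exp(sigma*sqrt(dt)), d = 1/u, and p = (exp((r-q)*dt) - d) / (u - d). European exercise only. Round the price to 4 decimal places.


Answer: Price = V(0,0) = 9.9006

Derivation:
dt = T/N = 0.375000
u = exp(sigma*sqrt(dt)) = 1.349943; d = 1/u = 0.740772
p = (exp((r-q)*dt) - d) / (u - d) = 0.453479
Discount per step: exp(-r*dt) = 0.983267
Stock lattice S(k, i) with i counting down-moves:
  k=0: S(0,0) = 49.9800
  k=1: S(1,0) = 67.4702; S(1,1) = 37.0238
  k=2: S(2,0) = 91.0809; S(2,1) = 49.9800; S(2,2) = 27.4262
Terminal payoffs V(N, i) = max(S_T - K, 0):
  V(2,0) = 43.650881; V(2,1) = 2.550000; V(2,2) = 0.000000
Backward induction: V(k, i) = exp(-r*dt) * [p * V(k+1, i) + (1-p) * V(k+1, i+1)].
  V(1,0) = exp(-r*dt) * [p*43.650881 + (1-p)*2.550000] = 20.833825
  V(1,1) = exp(-r*dt) * [p*2.550000 + (1-p)*0.000000] = 1.137021
  V(0,0) = exp(-r*dt) * [p*20.833825 + (1-p)*1.137021] = 9.900614


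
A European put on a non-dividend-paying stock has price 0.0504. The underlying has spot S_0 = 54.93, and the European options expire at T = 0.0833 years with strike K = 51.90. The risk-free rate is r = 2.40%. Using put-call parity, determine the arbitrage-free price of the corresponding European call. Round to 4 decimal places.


Answer: Call price = 3.1841

Derivation:
Put-call parity: C - P = S_0 * exp(-qT) - K * exp(-rT).
S_0 * exp(-qT) = 54.9300 * 1.00000000 = 54.93000000
K * exp(-rT) = 51.9000 * 0.99800280 = 51.79634517
C = P + S*exp(-qT) - K*exp(-rT)
C = 0.0504 + 54.93000000 - 51.79634517 = 3.1841


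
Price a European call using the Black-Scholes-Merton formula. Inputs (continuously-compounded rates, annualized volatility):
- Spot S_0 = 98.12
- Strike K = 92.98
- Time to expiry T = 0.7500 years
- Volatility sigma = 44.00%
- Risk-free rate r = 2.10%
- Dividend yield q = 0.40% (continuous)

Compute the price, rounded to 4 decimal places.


d1 = (ln(S/K) + (r - q + 0.5*sigma^2) * T) / (sigma * sqrt(T)) = 0.36519190
d2 = d1 - sigma * sqrt(T) = -0.01585928
exp(-rT) = 0.98437338; exp(-qT) = 0.99700450
C = S_0 * exp(-qT) * N(d1) - K * exp(-rT) * N(d2)
N(d1) = 0.64251592; N(d2) = 0.49367333
C = 98.1200 * 0.99700450 * 0.64251592 - 92.9800 * 0.98437338 * 0.49367333 = 17.6704

Answer: Price = 17.6704


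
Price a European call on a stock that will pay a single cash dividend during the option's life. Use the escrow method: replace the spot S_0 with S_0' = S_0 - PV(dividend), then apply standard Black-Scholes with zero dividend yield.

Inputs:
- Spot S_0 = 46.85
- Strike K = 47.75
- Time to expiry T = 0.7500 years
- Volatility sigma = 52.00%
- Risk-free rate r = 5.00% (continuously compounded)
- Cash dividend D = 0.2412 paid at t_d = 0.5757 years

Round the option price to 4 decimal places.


PV(D) = D * exp(-r * t_d) = 0.2412 * 0.97162534 = 0.23435603
S_0' = S_0 - PV(D) = 46.8500 - 0.23435603 = 46.61564397
d1 = (ln(S_0'/K) + (r + sigma^2/2)*T) / (sigma*sqrt(T)) = 0.25504920
d2 = d1 - sigma*sqrt(T) = -0.19528401
exp(-rT) = 0.96319442
N(d1) = 0.60065745; N(d2) = 0.42258531
C = S_0' * N(d1) - K * exp(-rT) * N(d2) = 46.61564397 * 0.60065745 - 47.7500 * 0.96319442 * 0.42258531 = 8.5643

Answer: Price = 8.5643


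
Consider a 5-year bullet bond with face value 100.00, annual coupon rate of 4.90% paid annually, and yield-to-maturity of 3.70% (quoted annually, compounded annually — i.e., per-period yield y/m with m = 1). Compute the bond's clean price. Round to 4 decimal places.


Coupon per period c = face * coupon_rate / m = 4.900000
Periods per year m = 1; per-period yield y/m = 0.037000
Number of cashflows N = 5
Cashflows (t years, CF_t, discount factor 1/(1+y/m)^(m*t), PV):
  t = 1.0000: CF_t = 4.900000, DF = 0.964320, PV = 4.725169
  t = 2.0000: CF_t = 4.900000, DF = 0.929913, PV = 4.556575
  t = 3.0000: CF_t = 4.900000, DF = 0.896734, PV = 4.393998
  t = 4.0000: CF_t = 4.900000, DF = 0.864739, PV = 4.237220
  t = 5.0000: CF_t = 104.900000, DF = 0.833885, PV = 87.474548
Price P = sum_t PV_t = 105.387510

Answer: Price = 105.3875


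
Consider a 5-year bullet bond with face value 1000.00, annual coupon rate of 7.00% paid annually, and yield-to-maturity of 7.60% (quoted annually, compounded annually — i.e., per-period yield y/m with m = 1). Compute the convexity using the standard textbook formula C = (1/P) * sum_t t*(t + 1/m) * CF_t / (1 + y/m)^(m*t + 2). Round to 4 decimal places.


Coupon per period c = face * coupon_rate / m = 70.000000
Periods per year m = 1; per-period yield y/m = 0.076000
Number of cashflows N = 5
Cashflows (t years, CF_t, discount factor 1/(1+y/m)^(m*t), PV):
  t = 1.0000: CF_t = 70.000000, DF = 0.929368, PV = 65.055762
  t = 2.0000: CF_t = 70.000000, DF = 0.863725, PV = 60.460745
  t = 3.0000: CF_t = 70.000000, DF = 0.802718, PV = 56.190284
  t = 4.0000: CF_t = 70.000000, DF = 0.746021, PV = 52.221453
  t = 5.0000: CF_t = 1070.000000, DF = 0.693328, PV = 741.860796
Price P = sum_t PV_t = 975.789041
Convexity numerator sum_t t*(t + 1/m) * CF_t / (1+y/m)^(m*t + 2):
  t = 1.0000: term = 112.380568
  t = 2.0000: term = 313.328720
  t = 3.0000: term = 582.395391
  t = 4.0000: term = 902.099429
  t = 5.0000: term = 19222.910021
Convexity = (1/P) * sum = 21133.114129 / 975.789041 = 21.657462

Answer: Convexity = 21.6575


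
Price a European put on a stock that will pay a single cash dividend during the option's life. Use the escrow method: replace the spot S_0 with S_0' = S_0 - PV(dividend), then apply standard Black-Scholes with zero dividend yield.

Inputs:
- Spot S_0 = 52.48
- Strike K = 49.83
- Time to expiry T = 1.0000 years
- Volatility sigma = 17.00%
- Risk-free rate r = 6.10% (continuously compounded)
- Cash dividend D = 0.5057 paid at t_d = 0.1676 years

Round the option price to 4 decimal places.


PV(D) = D * exp(-r * t_d) = 0.5057 * 0.98982848 = 0.50055626
S_0' = S_0 - PV(D) = 52.4800 - 0.50055626 = 51.97944374
d1 = (ln(S_0'/K) + (r + sigma^2/2)*T) / (sigma*sqrt(T)) = 0.69224186
d2 = d1 - sigma*sqrt(T) = 0.52224186
exp(-rT) = 0.94082324
N(-d1) = 0.24439273; N(-d2) = 0.30075097
P = K * exp(-rT) * N(-d2) - S_0' * N(-d1) = 49.8300 * 0.94082324 * 0.30075097 - 51.97944374 * 0.24439273 = 1.3962

Answer: Price = 1.3962


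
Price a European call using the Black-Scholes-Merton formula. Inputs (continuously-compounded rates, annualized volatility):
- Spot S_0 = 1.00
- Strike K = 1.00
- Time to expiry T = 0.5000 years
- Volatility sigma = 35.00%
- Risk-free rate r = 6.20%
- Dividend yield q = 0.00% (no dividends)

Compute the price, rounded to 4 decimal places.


Answer: Price = 0.1130

Derivation:
d1 = (ln(S/K) + (r - q + 0.5*sigma^2) * T) / (sigma * sqrt(T)) = 0.24900260
d2 = d1 - sigma * sqrt(T) = 0.00151523
exp(-rT) = 0.96947557; exp(-qT) = 1.00000000
C = S_0 * exp(-qT) * N(d1) - K * exp(-rT) * N(d2)
N(d1) = 0.59832062; N(d2) = 0.50060449
C = 1.0000 * 1.00000000 * 0.59832062 - 1.0000 * 0.96947557 * 0.50060449 = 0.1130


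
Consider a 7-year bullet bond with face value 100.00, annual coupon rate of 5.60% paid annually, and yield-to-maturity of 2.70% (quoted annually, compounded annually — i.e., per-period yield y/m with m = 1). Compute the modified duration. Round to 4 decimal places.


Coupon per period c = face * coupon_rate / m = 5.600000
Periods per year m = 1; per-period yield y/m = 0.027000
Number of cashflows N = 7
Cashflows (t years, CF_t, discount factor 1/(1+y/m)^(m*t), PV):
  t = 1.0000: CF_t = 5.600000, DF = 0.973710, PV = 5.452775
  t = 2.0000: CF_t = 5.600000, DF = 0.948111, PV = 5.309421
  t = 3.0000: CF_t = 5.600000, DF = 0.923185, PV = 5.169835
  t = 4.0000: CF_t = 5.600000, DF = 0.898914, PV = 5.033919
  t = 5.0000: CF_t = 5.600000, DF = 0.875282, PV = 4.901577
  t = 6.0000: CF_t = 5.600000, DF = 0.852270, PV = 4.772714
  t = 7.0000: CF_t = 105.600000, DF = 0.829864, PV = 87.633632
Price P = sum_t PV_t = 118.273873
First compute Macaulay numerator sum_t t * PV_t:
  t * PV_t at t = 1.0000: 5.452775
  t * PV_t at t = 2.0000: 10.618841
  t * PV_t at t = 3.0000: 15.509505
  t * PV_t at t = 4.0000: 20.135677
  t * PV_t at t = 5.0000: 24.507884
  t * PV_t at t = 6.0000: 28.636281
  t * PV_t at t = 7.0000: 613.435426
Macaulay duration D = 718.296390 / 118.273873 = 6.073162
Modified duration = D / (1 + y/m) = 6.073162 / (1 + 0.027000) = 5.913498

Answer: Modified duration = 5.9135


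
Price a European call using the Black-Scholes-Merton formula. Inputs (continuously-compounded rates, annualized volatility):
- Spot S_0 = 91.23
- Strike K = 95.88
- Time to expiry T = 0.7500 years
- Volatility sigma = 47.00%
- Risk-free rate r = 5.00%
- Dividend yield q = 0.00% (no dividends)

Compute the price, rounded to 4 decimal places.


d1 = (ln(S/K) + (r - q + 0.5*sigma^2) * T) / (sigma * sqrt(T)) = 0.17350943
d2 = d1 - sigma * sqrt(T) = -0.23352251
exp(-rT) = 0.96319442; exp(-qT) = 1.00000000
C = S_0 * exp(-qT) * N(d1) - K * exp(-rT) * N(d2)
N(d1) = 0.56887449; N(d2) = 0.40767785
C = 91.2300 * 1.00000000 * 0.56887449 - 95.8800 * 0.96319442 * 0.40767785 = 14.2489

Answer: Price = 14.2489


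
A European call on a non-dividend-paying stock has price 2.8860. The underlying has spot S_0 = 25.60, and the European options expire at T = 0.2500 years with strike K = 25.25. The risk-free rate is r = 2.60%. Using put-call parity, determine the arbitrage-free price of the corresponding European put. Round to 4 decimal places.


Answer: Put price = 2.3724

Derivation:
Put-call parity: C - P = S_0 * exp(-qT) - K * exp(-rT).
S_0 * exp(-qT) = 25.6000 * 1.00000000 = 25.60000000
K * exp(-rT) = 25.2500 * 0.99352108 = 25.08640725
P = C - S*exp(-qT) + K*exp(-rT)
P = 2.8860 - 25.60000000 + 25.08640725 = 2.3724


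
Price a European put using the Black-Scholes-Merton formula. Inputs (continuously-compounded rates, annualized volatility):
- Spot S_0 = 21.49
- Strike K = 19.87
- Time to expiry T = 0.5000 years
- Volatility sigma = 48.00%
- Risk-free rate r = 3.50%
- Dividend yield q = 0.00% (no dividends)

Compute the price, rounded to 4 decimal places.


Answer: Price = 1.8896

Derivation:
d1 = (ln(S/K) + (r - q + 0.5*sigma^2) * T) / (sigma * sqrt(T)) = 0.45218493
d2 = d1 - sigma * sqrt(T) = 0.11277367
exp(-rT) = 0.98265224; exp(-qT) = 1.00000000
P = K * exp(-rT) * N(-d2) - S_0 * exp(-qT) * N(-d1)
N(-d1) = 0.32556788; N(-d2) = 0.45510500
P = 19.8700 * 0.98265224 * 0.45510500 - 21.4900 * 1.00000000 * 0.32556788 = 1.8896


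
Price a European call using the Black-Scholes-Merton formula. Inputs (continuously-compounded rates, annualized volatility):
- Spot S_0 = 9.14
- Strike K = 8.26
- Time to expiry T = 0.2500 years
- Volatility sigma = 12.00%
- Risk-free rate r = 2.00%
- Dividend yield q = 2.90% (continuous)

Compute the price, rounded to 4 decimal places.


d1 = (ln(S/K) + (r - q + 0.5*sigma^2) * T) / (sigma * sqrt(T)) = 1.67976330
d2 = d1 - sigma * sqrt(T) = 1.61976330
exp(-rT) = 0.99501248; exp(-qT) = 0.99277622
C = S_0 * exp(-qT) * N(d1) - K * exp(-rT) * N(d2)
N(d1) = 0.95349831; N(d2) = 0.94735843
C = 9.1400 * 0.99277622 * 0.95349831 - 8.2600 * 0.99501248 * 0.94735843 = 0.8659

Answer: Price = 0.8659


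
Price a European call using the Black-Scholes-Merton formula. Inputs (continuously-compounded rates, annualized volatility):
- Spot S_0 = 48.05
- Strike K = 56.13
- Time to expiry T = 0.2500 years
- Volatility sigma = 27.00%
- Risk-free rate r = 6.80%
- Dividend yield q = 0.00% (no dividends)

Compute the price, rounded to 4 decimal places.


d1 = (ln(S/K) + (r - q + 0.5*sigma^2) * T) / (sigma * sqrt(T)) = -0.95789477
d2 = d1 - sigma * sqrt(T) = -1.09289477
exp(-rT) = 0.98314368; exp(-qT) = 1.00000000
C = S_0 * exp(-qT) * N(d1) - K * exp(-rT) * N(d2)
N(d1) = 0.16905791; N(d2) = 0.13722000
C = 48.0500 * 1.00000000 * 0.16905791 - 56.1300 * 0.98314368 * 0.13722000 = 0.5509

Answer: Price = 0.5509


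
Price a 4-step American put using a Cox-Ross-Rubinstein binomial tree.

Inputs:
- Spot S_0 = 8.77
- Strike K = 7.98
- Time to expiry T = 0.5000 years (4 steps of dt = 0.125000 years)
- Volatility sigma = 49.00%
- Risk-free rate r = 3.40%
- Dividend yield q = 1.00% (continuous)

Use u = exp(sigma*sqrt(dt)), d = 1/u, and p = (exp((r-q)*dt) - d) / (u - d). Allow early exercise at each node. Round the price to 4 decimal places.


Answer: Price = V(0,0) = 0.7899

Derivation:
dt = T/N = 0.125000
u = exp(sigma*sqrt(dt)) = 1.189153; d = 1/u = 0.840935
p = (exp((r-q)*dt) - d) / (u - d) = 0.465426
Discount per step: exp(-r*dt) = 0.995759
Stock lattice S(k, i) with i counting down-moves:
  k=0: S(0,0) = 8.7700
  k=1: S(1,0) = 10.4289; S(1,1) = 7.3750
  k=2: S(2,0) = 12.4015; S(2,1) = 8.7700; S(2,2) = 6.2019
  k=3: S(3,0) = 14.7473; S(3,1) = 10.4289; S(3,2) = 7.3750; S(3,3) = 5.2154
  k=4: S(4,0) = 17.5368; S(4,1) = 12.4015; S(4,2) = 8.7700; S(4,3) = 6.2019; S(4,4) = 4.3858
Terminal payoffs V(N, i) = max(K - S_T, 0):
  V(4,0) = 0.000000; V(4,1) = 0.000000; V(4,2) = 0.000000; V(4,3) = 1.778108; V(4,4) = 3.594200
Backward induction: V(k, i) = exp(-r*dt) * [p * V(k+1, i) + (1-p) * V(k+1, i+1)]; then take max(V_cont, immediate exercise) for American.
  V(3,0) = exp(-r*dt) * [p*0.000000 + (1-p)*0.000000] = 0.000000; exercise = 0.000000; V(3,0) = max -> 0.000000
  V(3,1) = exp(-r*dt) * [p*0.000000 + (1-p)*0.000000] = 0.000000; exercise = 0.000000; V(3,1) = max -> 0.000000
  V(3,2) = exp(-r*dt) * [p*0.000000 + (1-p)*1.778108] = 0.946499; exercise = 0.605002; V(3,2) = max -> 0.946499
  V(3,3) = exp(-r*dt) * [p*1.778108 + (1-p)*3.594200] = 2.737285; exercise = 2.764613; V(3,3) = max -> 2.764613
  V(2,0) = exp(-r*dt) * [p*0.000000 + (1-p)*0.000000] = 0.000000; exercise = 0.000000; V(2,0) = max -> 0.000000
  V(2,1) = exp(-r*dt) * [p*0.000000 + (1-p)*0.946499] = 0.503828; exercise = 0.000000; V(2,1) = max -> 0.503828
  V(2,2) = exp(-r*dt) * [p*0.946499 + (1-p)*2.764613] = 1.910280; exercise = 1.778108; V(2,2) = max -> 1.910280
  V(1,0) = exp(-r*dt) * [p*0.000000 + (1-p)*0.503828] = 0.268191; exercise = 0.000000; V(1,0) = max -> 0.268191
  V(1,1) = exp(-r*dt) * [p*0.503828 + (1-p)*1.910280] = 1.250355; exercise = 0.605002; V(1,1) = max -> 1.250355
  V(0,0) = exp(-r*dt) * [p*0.268191 + (1-p)*1.250355] = 0.789866; exercise = 0.000000; V(0,0) = max -> 0.789866
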